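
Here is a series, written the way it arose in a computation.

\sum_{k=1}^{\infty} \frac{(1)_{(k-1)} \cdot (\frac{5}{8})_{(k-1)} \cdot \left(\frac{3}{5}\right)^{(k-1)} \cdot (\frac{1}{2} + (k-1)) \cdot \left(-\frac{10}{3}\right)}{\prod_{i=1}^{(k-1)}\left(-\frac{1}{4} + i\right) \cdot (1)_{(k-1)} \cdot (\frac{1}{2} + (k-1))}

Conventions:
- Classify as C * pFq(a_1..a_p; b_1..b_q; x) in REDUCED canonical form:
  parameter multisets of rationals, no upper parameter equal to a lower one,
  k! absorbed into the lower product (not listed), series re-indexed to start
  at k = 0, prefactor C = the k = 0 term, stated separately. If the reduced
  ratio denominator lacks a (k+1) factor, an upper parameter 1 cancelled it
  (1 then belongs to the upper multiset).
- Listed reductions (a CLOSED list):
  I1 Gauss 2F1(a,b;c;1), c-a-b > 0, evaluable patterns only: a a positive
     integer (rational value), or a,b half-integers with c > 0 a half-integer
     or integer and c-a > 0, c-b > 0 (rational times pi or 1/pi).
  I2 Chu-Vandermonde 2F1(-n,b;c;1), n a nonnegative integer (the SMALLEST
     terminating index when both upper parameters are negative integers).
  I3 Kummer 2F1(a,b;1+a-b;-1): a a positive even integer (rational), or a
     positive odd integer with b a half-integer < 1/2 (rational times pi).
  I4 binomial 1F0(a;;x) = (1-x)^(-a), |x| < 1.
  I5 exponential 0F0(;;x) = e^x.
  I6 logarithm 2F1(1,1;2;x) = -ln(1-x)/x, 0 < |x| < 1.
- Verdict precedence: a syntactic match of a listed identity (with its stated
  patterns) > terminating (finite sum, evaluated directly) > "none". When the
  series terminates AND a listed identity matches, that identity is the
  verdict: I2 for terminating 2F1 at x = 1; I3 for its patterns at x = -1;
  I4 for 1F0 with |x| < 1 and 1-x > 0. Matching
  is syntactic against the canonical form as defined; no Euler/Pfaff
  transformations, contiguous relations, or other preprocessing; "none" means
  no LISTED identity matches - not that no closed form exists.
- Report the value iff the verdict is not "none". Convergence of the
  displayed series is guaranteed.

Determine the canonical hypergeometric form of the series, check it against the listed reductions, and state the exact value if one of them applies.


Prefactor -\frac{10}{3}, argument \frac{3}{5}: 2F1 with upper {\frac{5}{8}, 1} over lower {\frac{3}{4}}. Verdict: none. Every listed pattern misses the 2F1 form at \frac{3}{5}, upper {\frac{5}{8}, 1}.

First insight: with t_0 = -\frac{10}{3}, the lower running product (C = -10/3) is a rising factorial.
Adjacent-term ratio: r(k) = \frac{3}{5} * (k+\frac{5}{8}) (k+1) / [(k+\frac{3}{4}) (k+1)] - rational in k, leading ratio \frac{3}{5}; with t_0 = -\frac{10}{3}, classification follows.


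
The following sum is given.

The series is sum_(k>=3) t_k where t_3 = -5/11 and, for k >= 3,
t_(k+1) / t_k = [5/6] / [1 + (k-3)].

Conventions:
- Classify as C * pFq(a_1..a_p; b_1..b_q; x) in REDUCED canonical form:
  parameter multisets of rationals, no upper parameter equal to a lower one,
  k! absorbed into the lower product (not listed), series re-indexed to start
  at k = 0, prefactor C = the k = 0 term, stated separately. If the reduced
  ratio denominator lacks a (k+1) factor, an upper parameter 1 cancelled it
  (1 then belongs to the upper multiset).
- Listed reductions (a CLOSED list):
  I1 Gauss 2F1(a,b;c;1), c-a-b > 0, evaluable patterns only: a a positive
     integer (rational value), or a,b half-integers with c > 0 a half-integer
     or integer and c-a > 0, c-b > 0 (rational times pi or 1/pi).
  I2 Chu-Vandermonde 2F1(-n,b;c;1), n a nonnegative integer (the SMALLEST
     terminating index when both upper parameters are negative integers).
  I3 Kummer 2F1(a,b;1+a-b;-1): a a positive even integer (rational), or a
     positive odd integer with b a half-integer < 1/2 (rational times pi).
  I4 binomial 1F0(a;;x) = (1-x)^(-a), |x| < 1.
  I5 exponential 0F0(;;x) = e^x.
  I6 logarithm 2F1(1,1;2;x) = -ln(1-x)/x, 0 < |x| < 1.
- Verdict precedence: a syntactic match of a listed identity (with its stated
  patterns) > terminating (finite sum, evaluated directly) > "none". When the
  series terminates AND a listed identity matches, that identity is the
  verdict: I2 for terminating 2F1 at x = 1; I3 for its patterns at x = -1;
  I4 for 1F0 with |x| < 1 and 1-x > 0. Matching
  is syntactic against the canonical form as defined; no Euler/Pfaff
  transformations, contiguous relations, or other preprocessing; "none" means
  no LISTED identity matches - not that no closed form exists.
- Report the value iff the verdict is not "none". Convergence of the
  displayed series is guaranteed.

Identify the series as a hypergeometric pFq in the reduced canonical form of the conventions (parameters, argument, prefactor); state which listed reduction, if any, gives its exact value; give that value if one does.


Prefactor -5/11, argument 5/6: 0F0 with upper {-} over lower {-}. Verdict at x = 5/6: the I5 exponential reduction matches (the 0F0 exponential series at x = 5/6). Value: (-5/11) * e^(5/6).

The tell: from the first term -5/11: roots of the ratio polynomials (prefactor -5/11) are the negated parameters.
Term ratio: r(k) = (5/6) * 1 / [(k+1)] - rational in k. x = (5/6); t_0 = -5/11; negate the roots.


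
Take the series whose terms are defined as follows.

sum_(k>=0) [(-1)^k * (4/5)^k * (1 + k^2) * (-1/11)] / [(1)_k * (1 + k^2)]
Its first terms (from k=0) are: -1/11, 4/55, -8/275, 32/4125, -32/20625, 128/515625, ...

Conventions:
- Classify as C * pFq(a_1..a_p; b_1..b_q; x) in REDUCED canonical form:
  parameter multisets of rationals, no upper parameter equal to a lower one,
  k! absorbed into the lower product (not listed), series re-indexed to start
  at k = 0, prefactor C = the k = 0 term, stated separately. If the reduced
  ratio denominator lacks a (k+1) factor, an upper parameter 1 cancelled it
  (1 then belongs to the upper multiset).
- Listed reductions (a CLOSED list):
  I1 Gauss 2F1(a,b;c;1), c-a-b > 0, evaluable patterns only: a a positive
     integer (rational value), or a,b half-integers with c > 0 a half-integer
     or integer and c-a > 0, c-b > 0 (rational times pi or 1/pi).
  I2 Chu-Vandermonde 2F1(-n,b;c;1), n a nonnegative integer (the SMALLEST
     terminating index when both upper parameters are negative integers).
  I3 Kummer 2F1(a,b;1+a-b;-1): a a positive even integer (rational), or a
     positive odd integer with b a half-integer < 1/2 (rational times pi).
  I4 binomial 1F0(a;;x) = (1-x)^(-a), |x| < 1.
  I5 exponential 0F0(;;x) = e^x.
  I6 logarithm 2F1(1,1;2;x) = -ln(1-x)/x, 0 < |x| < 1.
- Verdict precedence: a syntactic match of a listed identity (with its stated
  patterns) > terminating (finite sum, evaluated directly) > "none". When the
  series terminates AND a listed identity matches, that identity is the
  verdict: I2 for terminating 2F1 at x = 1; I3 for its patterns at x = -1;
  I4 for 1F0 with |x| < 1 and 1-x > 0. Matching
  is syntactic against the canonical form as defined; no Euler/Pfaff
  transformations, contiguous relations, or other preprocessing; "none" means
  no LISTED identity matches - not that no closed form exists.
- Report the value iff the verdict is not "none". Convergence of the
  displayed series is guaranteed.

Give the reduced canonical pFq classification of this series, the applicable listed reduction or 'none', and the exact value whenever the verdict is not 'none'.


At argument -4/5: a 0F0 with upper {-}, lower {-}, scaled by C = -1/11. Verdict (x = -4/5): the exponential series (I5) applies (the 0F0 exponential series at x = -4/5). Its exact value is (-1/11) * e^(-4/5).

Key step: t_0 = -1/11 here, and the factor k^2 + 1 cancels (top and bottom), leaving C = -1/11, x = -4/5.
Step ratio: r(k) = (-4/5) * 1 / [(k+1)] - poly over poly, x = (-4/5) from leading terms; C = -1/11 at k = 0.


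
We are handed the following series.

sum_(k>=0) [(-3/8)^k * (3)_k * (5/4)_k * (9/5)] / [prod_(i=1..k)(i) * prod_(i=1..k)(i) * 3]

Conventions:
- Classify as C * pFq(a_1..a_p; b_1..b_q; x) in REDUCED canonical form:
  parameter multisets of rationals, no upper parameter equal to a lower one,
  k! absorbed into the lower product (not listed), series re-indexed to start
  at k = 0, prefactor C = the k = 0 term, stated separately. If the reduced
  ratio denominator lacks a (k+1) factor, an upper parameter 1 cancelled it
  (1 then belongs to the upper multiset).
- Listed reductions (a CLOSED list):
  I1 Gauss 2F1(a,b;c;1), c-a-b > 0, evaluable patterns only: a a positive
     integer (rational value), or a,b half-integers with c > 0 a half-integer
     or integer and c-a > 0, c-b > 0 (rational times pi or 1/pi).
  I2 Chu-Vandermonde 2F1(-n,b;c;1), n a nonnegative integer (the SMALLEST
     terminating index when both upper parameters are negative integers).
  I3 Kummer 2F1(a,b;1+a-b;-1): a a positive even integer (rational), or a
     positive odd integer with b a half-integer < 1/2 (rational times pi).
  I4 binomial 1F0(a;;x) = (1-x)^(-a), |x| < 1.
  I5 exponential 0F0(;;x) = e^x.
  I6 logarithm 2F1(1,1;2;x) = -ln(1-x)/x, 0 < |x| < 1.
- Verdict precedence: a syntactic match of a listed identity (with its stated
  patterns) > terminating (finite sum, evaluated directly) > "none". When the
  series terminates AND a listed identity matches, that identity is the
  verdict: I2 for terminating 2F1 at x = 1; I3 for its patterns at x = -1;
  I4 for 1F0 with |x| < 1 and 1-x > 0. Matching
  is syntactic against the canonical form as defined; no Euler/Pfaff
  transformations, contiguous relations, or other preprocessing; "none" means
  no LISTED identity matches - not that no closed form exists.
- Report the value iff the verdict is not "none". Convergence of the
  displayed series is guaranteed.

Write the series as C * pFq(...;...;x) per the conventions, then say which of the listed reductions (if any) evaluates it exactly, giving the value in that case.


With C = 3/5: the canonical form is 2F1(5/4, 3; 1; -3/8). Verdict: none (x = -3/8): each listed identity misses the multisets {5/4, 3} ; {1}.

The tell: t_0 = 3/5 here, and the lower running product (prefactor 3/5) is a rising factorial.
Step ratio: r(k) = (-3/8) * (k+5/4) (k+3) / [(k+1) (k+1)] ; factor over Q: parameters, x = (-3/8), and C = 3/5.


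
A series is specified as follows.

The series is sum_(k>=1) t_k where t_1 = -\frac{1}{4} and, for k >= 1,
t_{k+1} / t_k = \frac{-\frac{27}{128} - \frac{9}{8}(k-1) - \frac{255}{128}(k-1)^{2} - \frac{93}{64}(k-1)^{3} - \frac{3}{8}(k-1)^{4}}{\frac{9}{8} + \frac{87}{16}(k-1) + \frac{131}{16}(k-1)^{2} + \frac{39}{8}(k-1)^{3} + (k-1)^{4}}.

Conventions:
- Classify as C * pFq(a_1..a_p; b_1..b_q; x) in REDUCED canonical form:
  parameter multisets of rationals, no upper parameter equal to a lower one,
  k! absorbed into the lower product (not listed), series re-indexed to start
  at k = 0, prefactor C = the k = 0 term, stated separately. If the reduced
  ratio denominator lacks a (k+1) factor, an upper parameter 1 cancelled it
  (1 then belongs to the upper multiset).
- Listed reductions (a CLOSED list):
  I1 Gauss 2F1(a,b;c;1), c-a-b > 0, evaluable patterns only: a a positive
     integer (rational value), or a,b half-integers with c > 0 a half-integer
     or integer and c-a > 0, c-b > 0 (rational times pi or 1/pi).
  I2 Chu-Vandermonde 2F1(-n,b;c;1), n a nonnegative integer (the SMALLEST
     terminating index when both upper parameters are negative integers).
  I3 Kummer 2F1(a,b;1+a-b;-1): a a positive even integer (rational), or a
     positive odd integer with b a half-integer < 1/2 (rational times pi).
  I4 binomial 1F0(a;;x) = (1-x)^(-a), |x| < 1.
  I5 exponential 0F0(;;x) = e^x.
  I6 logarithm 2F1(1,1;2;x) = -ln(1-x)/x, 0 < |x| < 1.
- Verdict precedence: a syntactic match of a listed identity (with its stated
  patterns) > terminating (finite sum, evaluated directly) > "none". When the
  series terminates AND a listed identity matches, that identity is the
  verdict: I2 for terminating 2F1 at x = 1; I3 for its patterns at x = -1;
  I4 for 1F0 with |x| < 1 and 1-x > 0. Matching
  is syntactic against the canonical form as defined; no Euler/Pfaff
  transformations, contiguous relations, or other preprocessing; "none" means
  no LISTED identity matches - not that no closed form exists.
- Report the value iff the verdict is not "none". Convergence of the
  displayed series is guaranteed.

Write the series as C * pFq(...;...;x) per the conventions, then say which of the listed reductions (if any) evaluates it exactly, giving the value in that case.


This is -\frac{1}{4} * 2F1(1, 1; 2; -\frac{3}{8}) in reduced canonical form. Verdict: logarithm (I6) applies (the logarithm: parameters (1,1;2), x = -\frac{3}{8}). Sum: \left(-\frac{2}{3}\right) \cdot \ln\left(\frac{11}{8}\right).

First insight: x = -\frac{3}{8} and roots of the ratio polynomials (C = -1/4) are the negated parameters.
Adjacent-term ratio: r(k) = -\frac{3}{8} * (k+1) (k+1) / [(k+2) (k+1)] - poly over poly, x = -\frac{3}{8} from leading terms; C = -\frac{1}{4} at k = 0.


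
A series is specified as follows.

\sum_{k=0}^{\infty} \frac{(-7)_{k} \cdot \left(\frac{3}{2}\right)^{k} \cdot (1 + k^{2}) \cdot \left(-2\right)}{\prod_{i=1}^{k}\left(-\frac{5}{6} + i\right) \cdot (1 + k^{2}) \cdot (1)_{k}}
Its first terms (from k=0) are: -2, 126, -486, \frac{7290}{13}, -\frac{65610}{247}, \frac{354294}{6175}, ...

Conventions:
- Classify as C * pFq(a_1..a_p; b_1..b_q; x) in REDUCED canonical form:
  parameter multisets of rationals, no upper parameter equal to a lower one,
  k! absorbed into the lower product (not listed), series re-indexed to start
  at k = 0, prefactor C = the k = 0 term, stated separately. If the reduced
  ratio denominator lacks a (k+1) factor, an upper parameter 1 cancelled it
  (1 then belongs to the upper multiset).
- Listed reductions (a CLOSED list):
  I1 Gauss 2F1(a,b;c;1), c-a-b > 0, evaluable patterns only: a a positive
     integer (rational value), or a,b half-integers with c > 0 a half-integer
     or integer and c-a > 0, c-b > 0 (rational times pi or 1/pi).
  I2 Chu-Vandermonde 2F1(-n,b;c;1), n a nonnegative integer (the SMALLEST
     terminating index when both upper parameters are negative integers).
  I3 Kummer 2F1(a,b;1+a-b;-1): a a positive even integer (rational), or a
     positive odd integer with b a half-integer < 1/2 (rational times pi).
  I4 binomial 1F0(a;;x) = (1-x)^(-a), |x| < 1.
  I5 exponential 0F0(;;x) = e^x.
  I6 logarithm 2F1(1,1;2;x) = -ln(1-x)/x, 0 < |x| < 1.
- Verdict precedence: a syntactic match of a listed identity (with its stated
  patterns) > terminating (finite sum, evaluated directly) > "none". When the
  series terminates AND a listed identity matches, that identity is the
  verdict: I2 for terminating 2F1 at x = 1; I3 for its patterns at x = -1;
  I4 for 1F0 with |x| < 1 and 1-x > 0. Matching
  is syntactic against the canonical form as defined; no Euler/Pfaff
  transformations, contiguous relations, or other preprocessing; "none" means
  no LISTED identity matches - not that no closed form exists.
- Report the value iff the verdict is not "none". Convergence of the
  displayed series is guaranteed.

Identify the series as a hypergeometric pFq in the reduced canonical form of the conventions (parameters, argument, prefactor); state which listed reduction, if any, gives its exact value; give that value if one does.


Canonical form: C = -2 times 1F1 with upper {-7}, lower {\frac{1}{6}}, x = \frac{3}{2}. Verdict: terminating - upper -7 stops the sum at k = 7; the 8 terms are added exactly. Hence: -\frac{735866624}{49579075}.

Key step: t_0 = -2 here, and (1)_k (C = -2) is k! itself.
Consecutive-term ratio: r(k) = \frac{3}{2} * (k-7) / [(k+\frac{1}{6}) (k+1)] ; factor over Q: parameters, x = \frac{3}{2}, and C = -2.


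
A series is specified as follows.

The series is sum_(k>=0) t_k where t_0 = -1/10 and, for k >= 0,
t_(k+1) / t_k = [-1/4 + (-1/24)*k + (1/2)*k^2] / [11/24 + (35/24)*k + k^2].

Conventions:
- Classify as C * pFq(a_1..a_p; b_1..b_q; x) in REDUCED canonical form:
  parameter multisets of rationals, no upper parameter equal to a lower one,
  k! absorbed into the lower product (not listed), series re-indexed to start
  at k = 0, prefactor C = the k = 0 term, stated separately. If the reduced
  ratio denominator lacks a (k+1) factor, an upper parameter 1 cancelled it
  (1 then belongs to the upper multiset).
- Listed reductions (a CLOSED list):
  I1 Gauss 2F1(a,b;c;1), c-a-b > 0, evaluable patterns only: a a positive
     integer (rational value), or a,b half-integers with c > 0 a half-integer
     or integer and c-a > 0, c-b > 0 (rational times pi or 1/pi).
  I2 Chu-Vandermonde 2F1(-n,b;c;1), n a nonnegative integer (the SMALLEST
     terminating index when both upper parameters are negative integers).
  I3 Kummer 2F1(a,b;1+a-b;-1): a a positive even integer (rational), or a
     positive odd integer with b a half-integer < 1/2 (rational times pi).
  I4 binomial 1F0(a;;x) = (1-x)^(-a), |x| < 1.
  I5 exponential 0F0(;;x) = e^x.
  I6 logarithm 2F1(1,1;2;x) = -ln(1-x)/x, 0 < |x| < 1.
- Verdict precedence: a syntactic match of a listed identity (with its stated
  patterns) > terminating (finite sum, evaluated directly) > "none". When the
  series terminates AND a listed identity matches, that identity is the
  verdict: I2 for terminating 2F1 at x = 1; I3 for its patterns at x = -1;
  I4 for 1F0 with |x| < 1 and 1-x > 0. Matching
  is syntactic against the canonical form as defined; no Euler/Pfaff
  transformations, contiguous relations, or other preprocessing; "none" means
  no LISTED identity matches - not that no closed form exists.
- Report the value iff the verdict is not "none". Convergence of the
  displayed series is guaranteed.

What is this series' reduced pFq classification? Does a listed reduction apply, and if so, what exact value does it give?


The series (x = 1/2) is 2F1: upper {-3/4, 2/3}, lower {11/24}, prefactor -1/10. Verdict: none (x = 1/2): each listed identity misses the multisets {-3/4, 2/3} ; {11/24}.

The tell: from the first term -1/10: factor the ratio over Q (prefactor -1/10): negated roots = parameters.
Consecutive-term ratio: r(k) = (1/2) * (k-3/4) (k+2/3) / [(k+11/24) (k+1)] - poly over poly, x = (1/2) from leading terms; C = -1/10 at k = 0.


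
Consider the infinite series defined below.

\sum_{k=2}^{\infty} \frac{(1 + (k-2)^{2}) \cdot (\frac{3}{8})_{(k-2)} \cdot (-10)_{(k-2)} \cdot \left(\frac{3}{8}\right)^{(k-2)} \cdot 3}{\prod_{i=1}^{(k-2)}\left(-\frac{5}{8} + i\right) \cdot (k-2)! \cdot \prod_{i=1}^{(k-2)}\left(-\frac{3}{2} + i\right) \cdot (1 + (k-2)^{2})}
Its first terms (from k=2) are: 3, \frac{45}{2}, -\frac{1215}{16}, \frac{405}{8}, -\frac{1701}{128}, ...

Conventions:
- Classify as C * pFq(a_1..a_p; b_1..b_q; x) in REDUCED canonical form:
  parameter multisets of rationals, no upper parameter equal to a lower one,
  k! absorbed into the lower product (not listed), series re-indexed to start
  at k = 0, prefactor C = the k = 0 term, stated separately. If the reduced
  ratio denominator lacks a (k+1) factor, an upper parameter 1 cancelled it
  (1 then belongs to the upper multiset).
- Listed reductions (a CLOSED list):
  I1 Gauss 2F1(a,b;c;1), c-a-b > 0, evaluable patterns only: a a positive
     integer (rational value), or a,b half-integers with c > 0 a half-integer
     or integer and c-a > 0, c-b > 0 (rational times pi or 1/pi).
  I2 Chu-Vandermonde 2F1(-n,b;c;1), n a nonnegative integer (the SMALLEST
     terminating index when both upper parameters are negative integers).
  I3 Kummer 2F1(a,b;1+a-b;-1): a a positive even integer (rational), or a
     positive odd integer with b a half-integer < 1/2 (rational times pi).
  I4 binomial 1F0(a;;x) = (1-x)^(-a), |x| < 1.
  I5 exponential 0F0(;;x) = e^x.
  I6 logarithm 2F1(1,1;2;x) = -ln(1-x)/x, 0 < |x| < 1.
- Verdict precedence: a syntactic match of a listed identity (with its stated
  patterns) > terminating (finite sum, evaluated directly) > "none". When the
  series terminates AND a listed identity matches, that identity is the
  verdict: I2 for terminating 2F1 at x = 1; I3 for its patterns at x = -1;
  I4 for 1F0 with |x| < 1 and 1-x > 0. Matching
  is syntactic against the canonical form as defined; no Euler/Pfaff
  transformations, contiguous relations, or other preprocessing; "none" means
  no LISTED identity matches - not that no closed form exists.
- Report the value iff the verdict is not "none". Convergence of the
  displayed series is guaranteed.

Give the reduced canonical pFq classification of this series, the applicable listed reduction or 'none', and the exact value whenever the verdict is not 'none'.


At argument \frac{3}{8}: a 1F1 with upper {-10}, lower {-\frac{1}{2}}, scaled by C = 3. Verdict: terminating - the sum ends at index 10 because -10 is a negative integer; exact evaluation follows. Hence: -\frac{5133206100147}{446090444800}.

The tell: t_0 being 3, the factor k^2 + 1 cancels (top and bottom), leaving prefactor 3.
Term ratio: r(k) = \frac{3}{8} * (k-10) / [(k-\frac{1}{2}) (k+1)] - rational; roots negated = parameters, x = \frac{3}{8}, C = 3.


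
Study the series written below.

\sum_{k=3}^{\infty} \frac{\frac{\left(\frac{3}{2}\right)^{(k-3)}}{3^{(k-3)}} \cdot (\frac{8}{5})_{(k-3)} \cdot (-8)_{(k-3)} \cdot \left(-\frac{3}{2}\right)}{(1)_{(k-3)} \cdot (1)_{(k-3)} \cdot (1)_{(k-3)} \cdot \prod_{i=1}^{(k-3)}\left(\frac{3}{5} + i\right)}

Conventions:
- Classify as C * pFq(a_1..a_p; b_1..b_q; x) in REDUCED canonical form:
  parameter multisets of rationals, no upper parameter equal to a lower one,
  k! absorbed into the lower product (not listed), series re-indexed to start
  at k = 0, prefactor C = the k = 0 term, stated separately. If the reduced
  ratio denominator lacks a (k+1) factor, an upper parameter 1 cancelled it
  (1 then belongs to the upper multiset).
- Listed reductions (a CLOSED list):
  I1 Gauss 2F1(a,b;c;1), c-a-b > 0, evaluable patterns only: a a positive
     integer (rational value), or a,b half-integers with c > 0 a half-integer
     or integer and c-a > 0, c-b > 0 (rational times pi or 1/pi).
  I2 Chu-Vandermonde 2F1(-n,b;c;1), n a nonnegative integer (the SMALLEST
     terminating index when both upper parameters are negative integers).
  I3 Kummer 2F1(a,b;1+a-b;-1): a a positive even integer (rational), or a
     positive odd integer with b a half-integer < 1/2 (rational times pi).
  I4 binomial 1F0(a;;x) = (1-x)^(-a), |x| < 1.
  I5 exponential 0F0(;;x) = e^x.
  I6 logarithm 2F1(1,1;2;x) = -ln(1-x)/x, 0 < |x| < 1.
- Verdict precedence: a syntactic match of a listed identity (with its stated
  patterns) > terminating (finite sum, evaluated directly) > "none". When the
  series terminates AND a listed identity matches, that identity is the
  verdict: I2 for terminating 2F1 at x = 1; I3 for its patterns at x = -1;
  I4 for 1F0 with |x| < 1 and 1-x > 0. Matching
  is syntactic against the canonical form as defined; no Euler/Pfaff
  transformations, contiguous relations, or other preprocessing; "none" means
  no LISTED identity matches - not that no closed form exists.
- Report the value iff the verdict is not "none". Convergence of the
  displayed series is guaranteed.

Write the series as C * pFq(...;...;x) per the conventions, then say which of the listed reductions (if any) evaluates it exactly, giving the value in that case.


Reduced: x = \frac{1}{2}, 1F2, upper = {-8}, lower = {1, 1}, C = -\frac{3}{2}. Verdict: terminating - upper -8 stops the sum at k = 8; the 9 terms are added exactly. Hence: \frac{598037759999}{277453209600}.

First insight: t_0 being -\frac{3}{2}, the parameter 8/5 appears in both the upper and lower lists and cancels.
Step ratio: r(k) = \frac{1}{2} * (k-8) / [(k+1) (k+1) (k+1)] ; factor over Q: parameters, x = \frac{1}{2}, and C = -\frac{3}{2}.


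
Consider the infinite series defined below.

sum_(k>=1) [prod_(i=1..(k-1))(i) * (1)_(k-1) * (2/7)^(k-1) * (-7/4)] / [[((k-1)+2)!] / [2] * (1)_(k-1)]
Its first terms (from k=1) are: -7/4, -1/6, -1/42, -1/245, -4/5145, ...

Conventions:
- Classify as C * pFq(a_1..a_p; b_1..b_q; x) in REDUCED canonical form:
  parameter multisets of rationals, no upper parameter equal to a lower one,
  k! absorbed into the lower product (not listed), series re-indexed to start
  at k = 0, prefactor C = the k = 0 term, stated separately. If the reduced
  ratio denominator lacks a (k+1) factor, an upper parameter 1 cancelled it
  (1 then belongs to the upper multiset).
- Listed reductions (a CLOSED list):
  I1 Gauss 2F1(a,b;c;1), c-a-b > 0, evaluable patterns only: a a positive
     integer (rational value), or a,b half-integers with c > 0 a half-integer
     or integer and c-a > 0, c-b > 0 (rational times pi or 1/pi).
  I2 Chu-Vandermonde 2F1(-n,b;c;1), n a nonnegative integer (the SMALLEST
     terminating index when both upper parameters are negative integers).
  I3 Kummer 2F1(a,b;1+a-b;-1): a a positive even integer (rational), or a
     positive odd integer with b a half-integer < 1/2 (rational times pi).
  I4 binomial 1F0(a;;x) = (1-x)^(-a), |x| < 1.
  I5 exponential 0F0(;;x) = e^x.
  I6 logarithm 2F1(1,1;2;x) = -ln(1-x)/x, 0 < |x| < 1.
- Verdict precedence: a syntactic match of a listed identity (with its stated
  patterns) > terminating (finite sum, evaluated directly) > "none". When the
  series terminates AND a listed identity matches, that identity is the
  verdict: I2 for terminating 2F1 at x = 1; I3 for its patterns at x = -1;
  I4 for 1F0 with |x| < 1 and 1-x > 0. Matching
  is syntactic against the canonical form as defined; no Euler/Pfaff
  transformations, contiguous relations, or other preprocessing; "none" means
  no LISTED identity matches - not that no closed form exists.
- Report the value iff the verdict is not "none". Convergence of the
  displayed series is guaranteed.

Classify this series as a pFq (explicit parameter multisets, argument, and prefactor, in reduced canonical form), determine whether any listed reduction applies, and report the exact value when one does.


Key step: t_0 being -7/4, the running product (C = -7/4) telescopes to a rising factorial.
Step ratio: r(k) = (2/7) * (k+1) (k+1) / [(k+3) (k+1)] - rational; roots negated = parameters, x = (2/7), C = -7/4.

Reduced: x = 2/7, 2F1, upper = {1, 1}, lower = {3}, C = -7/4. Verdict: none - at argument 2/7 the multisets {1, 1} ; {3} match no listed identity.


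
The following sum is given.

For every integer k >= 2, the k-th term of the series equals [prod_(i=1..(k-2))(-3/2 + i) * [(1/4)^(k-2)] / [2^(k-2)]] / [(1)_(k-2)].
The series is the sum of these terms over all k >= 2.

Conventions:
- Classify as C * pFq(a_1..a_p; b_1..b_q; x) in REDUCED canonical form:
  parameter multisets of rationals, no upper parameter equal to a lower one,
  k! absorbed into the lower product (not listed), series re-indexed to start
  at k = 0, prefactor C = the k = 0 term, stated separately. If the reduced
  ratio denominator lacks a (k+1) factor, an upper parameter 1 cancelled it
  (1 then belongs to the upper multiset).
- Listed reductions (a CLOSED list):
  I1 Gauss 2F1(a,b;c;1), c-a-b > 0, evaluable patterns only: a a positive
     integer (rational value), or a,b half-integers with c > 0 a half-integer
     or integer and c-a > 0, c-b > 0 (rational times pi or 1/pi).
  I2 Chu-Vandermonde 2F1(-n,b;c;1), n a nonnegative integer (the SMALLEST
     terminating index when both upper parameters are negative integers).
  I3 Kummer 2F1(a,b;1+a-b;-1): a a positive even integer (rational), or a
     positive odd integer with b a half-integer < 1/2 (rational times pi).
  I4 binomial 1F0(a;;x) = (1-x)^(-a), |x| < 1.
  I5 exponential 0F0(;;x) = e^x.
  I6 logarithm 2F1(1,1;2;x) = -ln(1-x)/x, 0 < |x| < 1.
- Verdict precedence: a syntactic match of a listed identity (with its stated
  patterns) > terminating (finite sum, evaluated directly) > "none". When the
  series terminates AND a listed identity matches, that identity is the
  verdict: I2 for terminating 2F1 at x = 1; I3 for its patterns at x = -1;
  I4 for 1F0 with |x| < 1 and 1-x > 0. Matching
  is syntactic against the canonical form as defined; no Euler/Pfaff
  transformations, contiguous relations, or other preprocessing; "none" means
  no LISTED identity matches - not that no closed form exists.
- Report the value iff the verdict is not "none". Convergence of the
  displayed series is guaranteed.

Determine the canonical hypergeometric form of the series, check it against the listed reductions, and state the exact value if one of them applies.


At argument 1/8: a 1F0 with upper {-1/2}, lower {-}, scaled by C = 1. Verdict: the binomial series (I4) applies (the 1F0 binomial series: exponent 1/2, x = 1/8). Hence: (7/8)^(1/2).

First insight: t_0 = 1 here, and (1)_k (C = 1) is k! itself.
Ratio: r(k) = (1/8) * (k-1/2) / [(k+1)] - rational in k. x = (1/8); t_0 = 1; negate the roots.


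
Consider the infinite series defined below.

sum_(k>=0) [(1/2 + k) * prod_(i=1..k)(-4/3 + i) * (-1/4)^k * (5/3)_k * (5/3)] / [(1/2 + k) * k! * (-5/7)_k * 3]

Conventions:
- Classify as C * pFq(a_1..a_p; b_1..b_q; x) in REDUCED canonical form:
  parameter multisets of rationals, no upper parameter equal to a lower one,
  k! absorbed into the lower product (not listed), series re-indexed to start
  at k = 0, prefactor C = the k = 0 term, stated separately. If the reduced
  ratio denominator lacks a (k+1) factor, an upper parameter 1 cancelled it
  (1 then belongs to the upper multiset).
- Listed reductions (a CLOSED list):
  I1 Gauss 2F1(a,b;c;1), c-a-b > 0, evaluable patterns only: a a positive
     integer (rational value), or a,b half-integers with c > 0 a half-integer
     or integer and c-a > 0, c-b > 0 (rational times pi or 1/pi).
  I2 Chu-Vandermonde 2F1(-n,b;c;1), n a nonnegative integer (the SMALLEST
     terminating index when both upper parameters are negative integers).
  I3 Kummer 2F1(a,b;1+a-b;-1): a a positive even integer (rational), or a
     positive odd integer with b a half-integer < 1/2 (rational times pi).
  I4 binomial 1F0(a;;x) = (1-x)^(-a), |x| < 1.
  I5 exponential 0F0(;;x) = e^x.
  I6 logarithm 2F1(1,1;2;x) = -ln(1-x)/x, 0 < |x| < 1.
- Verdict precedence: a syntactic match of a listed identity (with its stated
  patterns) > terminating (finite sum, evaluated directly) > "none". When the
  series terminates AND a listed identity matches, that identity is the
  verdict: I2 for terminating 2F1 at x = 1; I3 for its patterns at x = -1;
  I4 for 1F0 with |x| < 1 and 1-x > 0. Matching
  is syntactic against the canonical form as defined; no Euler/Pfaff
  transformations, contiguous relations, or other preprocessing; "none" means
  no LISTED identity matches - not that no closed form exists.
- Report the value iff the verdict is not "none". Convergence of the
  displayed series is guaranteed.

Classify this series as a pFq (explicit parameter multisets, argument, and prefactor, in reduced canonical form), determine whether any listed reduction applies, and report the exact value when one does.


x = -1/4 here; the reduced form reads 2F1, upper {-1/3, 5/3}, lower {-5/7}, C = 5/9. Verdict: none here - no I1-I6 shape fits x = -1/4 with lower {-5/7}.

First insight: with t_0 = 5/9, the factor k + 1/2 cancels (top and bottom), leaving C = 5/9.
Adjacent-term ratio: r(k) = (-1/4) * (k-1/3) (k+5/3) / [(k-5/7) (k+1)] ; factor over Q: parameters, x = (-1/4), and C = 5/9.


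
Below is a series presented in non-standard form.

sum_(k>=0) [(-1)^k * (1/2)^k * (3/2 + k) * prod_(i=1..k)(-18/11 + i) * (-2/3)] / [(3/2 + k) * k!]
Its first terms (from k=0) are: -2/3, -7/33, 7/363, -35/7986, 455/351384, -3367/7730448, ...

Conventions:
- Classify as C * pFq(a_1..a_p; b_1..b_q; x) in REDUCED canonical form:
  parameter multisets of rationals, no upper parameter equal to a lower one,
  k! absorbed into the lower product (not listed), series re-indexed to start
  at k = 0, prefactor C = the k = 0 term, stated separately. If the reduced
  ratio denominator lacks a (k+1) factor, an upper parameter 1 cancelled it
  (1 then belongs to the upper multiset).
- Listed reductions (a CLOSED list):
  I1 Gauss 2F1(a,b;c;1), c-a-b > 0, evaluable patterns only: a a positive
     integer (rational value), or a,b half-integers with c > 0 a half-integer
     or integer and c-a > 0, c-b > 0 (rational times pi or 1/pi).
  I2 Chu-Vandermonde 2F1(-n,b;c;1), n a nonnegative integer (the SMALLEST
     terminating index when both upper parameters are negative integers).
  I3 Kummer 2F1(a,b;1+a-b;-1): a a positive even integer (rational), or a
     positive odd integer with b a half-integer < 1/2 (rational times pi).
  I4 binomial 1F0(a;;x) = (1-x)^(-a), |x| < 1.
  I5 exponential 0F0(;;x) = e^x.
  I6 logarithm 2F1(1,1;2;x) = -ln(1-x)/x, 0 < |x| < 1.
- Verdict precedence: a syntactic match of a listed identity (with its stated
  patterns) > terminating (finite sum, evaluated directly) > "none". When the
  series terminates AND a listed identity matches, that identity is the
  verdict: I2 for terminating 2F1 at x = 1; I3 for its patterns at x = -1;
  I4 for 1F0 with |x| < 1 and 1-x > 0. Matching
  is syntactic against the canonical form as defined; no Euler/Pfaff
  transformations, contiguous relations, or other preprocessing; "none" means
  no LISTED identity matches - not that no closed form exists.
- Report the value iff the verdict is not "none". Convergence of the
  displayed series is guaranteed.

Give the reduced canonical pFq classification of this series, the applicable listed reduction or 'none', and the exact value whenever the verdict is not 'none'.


The tell: with t_0 = -2/3, striking the common factor k + 3/2 reduces the term (C = -2/3).
Adjacent-term ratio: r(k) = (-1/2) * (k-7/11) / [(k+1)] ; factor over Q: parameters, x = (-1/2), and C = -2/3.

Reduced: x = -1/2, 1F0, upper = {-7/11}, lower = {-}, C = -2/3. Verdict (x = -1/2): binomial (I4) applies (the 1F0 binomial series: exponent 7/11, x = -1/2). Hence: (-2/3) * (3/2)^(7/11).


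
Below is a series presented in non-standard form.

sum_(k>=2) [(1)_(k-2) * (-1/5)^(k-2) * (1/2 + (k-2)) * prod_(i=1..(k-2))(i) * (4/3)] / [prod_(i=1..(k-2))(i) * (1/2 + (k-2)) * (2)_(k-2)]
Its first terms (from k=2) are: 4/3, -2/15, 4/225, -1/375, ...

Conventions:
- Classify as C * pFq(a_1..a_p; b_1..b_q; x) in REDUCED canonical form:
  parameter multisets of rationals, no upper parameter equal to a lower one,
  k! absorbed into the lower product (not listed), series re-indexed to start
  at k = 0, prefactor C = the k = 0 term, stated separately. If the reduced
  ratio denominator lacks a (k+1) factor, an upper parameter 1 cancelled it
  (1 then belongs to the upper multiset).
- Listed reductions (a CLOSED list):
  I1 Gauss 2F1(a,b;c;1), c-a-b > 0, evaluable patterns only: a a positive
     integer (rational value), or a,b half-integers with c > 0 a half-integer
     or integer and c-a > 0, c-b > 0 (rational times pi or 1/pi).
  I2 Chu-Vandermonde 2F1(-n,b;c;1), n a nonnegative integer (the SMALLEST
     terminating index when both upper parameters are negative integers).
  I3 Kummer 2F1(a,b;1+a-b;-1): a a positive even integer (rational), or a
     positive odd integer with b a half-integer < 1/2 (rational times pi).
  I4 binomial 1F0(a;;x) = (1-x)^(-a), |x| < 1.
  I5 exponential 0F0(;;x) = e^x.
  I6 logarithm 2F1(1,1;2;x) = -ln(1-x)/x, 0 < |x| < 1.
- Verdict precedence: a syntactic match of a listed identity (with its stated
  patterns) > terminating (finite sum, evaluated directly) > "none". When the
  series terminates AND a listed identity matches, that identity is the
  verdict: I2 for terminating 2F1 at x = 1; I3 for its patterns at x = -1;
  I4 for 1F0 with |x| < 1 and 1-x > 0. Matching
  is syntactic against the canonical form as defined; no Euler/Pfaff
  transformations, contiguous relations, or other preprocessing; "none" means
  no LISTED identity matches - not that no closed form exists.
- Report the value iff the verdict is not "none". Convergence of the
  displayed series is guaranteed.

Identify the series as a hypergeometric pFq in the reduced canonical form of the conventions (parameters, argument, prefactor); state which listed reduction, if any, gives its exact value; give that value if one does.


Prefactor 4/3, argument -1/5: 2F1 with upper {1, 1} over lower {2}. Verdict: logarithm (I6) fires (the logarithm: parameters (1,1;2), x = -1/5). Sum: (20/3) * ln(6/5).

The tell: with t_0 = 4/3, k + 1/2 divides numerator and denominator alike; prefactor 4/3 after cancelling.
Step ratio: r(k) = (-1/5) * (k+1) (k+1) / [(k+2) (k+1)] - rational; roots negated = parameters, x = (-1/5), C = 4/3.


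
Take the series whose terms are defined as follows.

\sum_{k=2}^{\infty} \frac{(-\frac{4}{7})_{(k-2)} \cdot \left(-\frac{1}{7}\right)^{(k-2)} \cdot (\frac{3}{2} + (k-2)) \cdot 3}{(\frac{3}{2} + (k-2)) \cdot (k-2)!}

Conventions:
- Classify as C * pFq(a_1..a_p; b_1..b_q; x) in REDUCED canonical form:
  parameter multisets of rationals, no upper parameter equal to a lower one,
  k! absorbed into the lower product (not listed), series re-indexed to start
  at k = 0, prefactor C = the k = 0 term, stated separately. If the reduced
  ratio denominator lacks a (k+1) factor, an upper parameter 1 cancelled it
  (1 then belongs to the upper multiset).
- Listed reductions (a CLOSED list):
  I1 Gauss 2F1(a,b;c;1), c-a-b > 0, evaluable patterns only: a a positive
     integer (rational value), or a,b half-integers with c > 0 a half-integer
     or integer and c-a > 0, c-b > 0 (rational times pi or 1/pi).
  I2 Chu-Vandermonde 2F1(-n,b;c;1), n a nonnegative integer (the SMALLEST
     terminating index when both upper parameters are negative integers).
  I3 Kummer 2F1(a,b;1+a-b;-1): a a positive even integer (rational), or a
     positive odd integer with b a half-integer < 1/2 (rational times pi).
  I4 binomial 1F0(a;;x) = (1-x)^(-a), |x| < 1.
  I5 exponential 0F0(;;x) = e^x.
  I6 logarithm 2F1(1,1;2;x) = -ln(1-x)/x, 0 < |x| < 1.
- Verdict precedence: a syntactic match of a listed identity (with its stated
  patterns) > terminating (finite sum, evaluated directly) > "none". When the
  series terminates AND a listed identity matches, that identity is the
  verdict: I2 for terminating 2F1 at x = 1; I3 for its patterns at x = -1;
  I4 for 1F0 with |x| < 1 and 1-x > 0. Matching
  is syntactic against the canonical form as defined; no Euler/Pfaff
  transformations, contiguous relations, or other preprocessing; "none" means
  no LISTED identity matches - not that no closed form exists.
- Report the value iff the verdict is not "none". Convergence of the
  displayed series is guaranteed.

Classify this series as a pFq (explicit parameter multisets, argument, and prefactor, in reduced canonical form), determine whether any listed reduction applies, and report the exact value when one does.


Key observation: with t_0 = 3, k + 3/2 divides numerator and denominator alike; C = 3, x = -1/7 after cancelling.
Adjacent-term ratio: r(k) = -\frac{1}{7} * (k-\frac{4}{7}) / [(k+1)] ; factor over Q: parameters, x = -\frac{1}{7}, and C = 3.

Canonical form: C = 3 times 1F0 with upper {-\frac{4}{7}}, lower {-}, x = -\frac{1}{7}. Verdict: binomial (I4) applies (the 1F0 binomial series: exponent 4/7, x = -\frac{1}{7}). Its exact value is 3 \cdot \left(\frac{8}{7}\right)^{\frac{4}{7}}.


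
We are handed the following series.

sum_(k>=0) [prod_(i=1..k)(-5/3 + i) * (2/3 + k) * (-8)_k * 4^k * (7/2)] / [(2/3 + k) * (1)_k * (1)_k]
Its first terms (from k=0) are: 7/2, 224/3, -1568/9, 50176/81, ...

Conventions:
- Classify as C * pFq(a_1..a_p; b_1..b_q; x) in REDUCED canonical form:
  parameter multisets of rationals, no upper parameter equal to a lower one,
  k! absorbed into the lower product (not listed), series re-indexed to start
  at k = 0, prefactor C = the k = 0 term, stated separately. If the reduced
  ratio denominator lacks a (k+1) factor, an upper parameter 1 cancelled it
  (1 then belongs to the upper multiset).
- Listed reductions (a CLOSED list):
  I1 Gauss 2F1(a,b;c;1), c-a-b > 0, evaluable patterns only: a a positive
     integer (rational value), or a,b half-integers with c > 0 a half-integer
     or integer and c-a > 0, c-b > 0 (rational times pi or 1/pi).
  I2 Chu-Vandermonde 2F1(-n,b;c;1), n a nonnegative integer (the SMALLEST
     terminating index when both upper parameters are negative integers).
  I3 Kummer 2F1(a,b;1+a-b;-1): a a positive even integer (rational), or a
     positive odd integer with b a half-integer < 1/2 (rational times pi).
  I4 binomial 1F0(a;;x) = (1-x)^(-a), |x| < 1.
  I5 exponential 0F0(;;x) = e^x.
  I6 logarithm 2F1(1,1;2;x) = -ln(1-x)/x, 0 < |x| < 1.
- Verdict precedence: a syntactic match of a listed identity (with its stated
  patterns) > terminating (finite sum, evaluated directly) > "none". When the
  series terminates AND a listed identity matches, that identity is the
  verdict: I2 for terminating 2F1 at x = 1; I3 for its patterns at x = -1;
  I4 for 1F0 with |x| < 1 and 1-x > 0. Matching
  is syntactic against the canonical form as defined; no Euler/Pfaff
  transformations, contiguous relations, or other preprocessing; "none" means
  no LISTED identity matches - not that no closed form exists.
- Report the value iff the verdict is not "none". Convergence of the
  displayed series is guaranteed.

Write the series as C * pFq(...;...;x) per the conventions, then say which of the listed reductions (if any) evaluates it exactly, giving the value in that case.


At argument 4: a 2F1 with upper {-8, -2/3}, lower {1}, scaled by C = 7/2. Verdict: terminating. (-8)_k vanishes past k = 8, leaving a 9-term sum, computed directly. Value: -7971425/118098.

Key step: t_0 being 7/2, the running product (prefactor 7/2) telescopes to a rising factorial.
Term ratio: r(k) = 4 * (k-8) (k-2/3) / [(k+1) (k+1)] - poly over poly, x = 4 from leading terms; C = 7/2 at k = 0.
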